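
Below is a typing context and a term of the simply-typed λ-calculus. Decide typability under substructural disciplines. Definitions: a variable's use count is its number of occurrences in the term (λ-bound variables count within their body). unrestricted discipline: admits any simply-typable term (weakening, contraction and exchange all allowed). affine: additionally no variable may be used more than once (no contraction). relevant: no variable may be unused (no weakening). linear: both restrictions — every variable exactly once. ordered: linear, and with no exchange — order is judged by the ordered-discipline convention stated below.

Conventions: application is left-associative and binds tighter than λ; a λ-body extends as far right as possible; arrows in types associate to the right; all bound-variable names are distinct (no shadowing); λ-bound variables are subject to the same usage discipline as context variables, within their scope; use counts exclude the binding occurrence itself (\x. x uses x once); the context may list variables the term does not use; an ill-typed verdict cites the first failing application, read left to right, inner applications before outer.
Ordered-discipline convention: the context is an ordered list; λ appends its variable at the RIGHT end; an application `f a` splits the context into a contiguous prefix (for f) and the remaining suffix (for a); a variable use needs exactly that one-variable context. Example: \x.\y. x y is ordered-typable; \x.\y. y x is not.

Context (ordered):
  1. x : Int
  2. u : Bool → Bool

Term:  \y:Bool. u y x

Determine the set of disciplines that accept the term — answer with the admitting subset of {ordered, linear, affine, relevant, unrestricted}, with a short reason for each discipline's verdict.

admitted by: none
variable uses: x ×1, u ×1, y [bound] ×1
uses in reading order: u, y, x
typing: ill-typed: non-arrow in function slot: Bool
ordered: ✗ — the type mismatch rejects it
linear: ✗ — not simply typable
affine: ✗ — fails simple typing
relevant: ✗ — a type mismatch blocks all five
unrestricted: ✗ — the type mismatch rejects it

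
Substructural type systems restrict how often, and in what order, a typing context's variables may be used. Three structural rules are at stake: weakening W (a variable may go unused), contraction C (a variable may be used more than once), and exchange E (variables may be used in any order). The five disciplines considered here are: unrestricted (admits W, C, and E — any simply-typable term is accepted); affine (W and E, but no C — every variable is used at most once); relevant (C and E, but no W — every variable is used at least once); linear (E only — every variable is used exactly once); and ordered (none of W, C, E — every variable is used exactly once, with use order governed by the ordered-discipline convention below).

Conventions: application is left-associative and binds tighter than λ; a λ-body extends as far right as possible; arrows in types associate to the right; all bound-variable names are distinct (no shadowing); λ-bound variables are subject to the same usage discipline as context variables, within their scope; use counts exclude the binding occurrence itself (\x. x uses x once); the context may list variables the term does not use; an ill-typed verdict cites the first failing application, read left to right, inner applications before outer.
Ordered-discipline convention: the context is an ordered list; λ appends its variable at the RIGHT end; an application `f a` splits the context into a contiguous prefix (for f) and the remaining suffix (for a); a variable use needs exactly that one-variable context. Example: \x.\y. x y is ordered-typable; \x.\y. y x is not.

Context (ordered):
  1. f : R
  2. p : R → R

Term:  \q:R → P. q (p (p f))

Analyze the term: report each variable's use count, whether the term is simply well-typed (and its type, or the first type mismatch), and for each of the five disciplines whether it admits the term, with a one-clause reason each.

counts: f ×1; p ×2; q (λ-bound) ×1
use order (left to right): q, p, p, f
typing: well-typed — term : (R → P) → P
ordered: ✗ — uses contraction: p ×2
linear: ✗ — uses contraction: p ×2
affine: ✗ — uses contraction: p ×2
relevant: ✓ — at least one use each (f, p, q)
unrestricted: ✓ — well-typed at (R → P) → P; no restrictions here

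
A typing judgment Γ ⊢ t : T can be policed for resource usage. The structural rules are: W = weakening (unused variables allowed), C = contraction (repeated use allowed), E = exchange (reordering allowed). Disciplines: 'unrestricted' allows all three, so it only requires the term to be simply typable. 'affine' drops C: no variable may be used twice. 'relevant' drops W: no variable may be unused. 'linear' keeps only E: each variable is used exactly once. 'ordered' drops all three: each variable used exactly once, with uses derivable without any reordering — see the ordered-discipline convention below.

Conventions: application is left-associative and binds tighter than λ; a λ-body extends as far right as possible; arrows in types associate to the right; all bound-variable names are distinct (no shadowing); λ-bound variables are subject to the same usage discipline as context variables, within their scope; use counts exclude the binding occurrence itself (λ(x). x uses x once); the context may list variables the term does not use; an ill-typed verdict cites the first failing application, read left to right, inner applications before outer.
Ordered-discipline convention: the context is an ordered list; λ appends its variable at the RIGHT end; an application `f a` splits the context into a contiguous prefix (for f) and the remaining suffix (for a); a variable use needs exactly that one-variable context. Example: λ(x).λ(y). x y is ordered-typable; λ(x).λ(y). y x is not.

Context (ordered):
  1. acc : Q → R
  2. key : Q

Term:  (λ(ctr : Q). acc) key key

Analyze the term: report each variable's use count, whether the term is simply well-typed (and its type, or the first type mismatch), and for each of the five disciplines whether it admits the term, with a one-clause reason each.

use counts: acc: 1; key: 2; ctr (bound): 0
use order (left to right): acc, key, key
typing: well-typed at R
ordered ✗ (repeated use of key ×2; unused: ctr — weakening required)
linear ✗ (repeated use of key ×2; unused: ctr — weakening required)
affine ✗ (repeated use of key ×2)
relevant ✗ (unused: ctr — weakening required)
unrestricted ✓ (typability at R is all that's needed)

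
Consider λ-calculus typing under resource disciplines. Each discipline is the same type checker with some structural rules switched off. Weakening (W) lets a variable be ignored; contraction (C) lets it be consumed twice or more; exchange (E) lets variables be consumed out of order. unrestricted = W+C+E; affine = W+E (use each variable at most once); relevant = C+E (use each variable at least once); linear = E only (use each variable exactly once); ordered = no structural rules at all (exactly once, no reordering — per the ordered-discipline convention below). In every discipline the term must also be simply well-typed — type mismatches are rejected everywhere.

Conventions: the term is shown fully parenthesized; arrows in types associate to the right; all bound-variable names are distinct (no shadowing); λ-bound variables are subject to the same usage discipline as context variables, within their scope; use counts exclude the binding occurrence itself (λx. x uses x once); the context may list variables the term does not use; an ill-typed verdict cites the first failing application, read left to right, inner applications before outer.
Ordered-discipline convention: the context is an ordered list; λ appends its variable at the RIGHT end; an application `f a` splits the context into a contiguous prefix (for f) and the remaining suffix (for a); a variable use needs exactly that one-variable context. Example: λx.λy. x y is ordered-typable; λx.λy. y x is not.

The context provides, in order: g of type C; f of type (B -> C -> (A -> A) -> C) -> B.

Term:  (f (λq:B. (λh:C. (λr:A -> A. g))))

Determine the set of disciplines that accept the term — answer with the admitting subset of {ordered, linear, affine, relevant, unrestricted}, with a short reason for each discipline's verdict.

admitting disciplines: affine, unrestricted
use counts: g=1, f=1, q (bound)=0, h (bound)=0, r (bound)=0
uses in reading order: f, g
typing: well-typed at B
ordered: ✗ — needs weakening: q, h, r unused
linear: ✗ — needs weakening: q, h, r unused
affine: ✓ — no duplicate uses among g, f, q, h, r
relevant: ✗ — needs weakening: q, h, r unused
unrestricted: ✓ — well-typed at B; no restrictions here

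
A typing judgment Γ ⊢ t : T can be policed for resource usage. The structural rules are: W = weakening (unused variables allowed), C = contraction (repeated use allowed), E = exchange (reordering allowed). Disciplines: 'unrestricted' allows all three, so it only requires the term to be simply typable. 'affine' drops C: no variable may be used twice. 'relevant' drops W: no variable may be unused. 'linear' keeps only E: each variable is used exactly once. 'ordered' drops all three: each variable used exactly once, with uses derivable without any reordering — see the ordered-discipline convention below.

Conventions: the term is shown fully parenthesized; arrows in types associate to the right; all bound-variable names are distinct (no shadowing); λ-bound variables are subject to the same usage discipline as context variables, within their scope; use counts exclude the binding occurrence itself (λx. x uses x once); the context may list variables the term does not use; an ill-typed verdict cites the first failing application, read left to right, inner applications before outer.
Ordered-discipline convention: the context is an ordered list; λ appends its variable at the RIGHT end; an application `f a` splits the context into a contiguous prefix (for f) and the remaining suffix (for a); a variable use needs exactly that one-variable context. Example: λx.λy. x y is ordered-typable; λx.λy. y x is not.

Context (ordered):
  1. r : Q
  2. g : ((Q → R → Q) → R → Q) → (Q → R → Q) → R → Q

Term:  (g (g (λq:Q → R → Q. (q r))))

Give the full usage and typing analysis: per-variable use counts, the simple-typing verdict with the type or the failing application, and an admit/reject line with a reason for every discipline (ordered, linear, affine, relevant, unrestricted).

use counts: r=1, g=2, q [bound]=1
left-to-right use order: g, g, q, r
typing: well-typed — term : (Q → R → Q) → R → Q
ordered: ✗ — g ×2 used more than once (contraction)
linear: ✗ — g ×2 used more than once (contraction)
affine: ✗ — g ×2 used more than once (contraction)
relevant: ✓ — at least one use each (r, g, q)
unrestricted: ✓ — type-checks ((Q → R → Q) → R → Q) and nothing is barred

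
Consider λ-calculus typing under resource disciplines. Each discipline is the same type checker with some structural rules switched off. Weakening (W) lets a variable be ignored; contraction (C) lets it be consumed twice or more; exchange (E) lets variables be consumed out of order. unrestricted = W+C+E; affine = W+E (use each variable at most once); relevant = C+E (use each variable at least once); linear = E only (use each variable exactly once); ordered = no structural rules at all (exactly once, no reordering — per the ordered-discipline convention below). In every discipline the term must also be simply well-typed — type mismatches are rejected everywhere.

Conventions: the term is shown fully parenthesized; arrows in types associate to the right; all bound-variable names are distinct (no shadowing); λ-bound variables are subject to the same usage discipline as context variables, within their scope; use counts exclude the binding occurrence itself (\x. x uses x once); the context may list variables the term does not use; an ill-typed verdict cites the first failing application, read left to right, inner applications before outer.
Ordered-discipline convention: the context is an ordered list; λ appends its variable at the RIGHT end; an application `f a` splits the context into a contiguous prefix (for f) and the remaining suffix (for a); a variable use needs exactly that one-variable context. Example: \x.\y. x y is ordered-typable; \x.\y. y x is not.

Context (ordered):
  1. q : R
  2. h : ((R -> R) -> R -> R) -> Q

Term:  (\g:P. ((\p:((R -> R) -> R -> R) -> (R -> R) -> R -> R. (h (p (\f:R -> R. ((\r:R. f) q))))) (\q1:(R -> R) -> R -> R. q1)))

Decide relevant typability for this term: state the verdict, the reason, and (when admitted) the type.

no — needs weakening: g, r unused
counts: q ×1, h ×1, g [bound] ×0, p [bound] ×1, f [bound] ×1, r [bound] ×0, q1 [bound] ×1
order of uses: h, p, f, q, q1
typing: the term checks, with type P -> Q
all disciplines: ordered ✗ · linear ✗ · affine ✓ · relevant ✗ · unrestricted ✓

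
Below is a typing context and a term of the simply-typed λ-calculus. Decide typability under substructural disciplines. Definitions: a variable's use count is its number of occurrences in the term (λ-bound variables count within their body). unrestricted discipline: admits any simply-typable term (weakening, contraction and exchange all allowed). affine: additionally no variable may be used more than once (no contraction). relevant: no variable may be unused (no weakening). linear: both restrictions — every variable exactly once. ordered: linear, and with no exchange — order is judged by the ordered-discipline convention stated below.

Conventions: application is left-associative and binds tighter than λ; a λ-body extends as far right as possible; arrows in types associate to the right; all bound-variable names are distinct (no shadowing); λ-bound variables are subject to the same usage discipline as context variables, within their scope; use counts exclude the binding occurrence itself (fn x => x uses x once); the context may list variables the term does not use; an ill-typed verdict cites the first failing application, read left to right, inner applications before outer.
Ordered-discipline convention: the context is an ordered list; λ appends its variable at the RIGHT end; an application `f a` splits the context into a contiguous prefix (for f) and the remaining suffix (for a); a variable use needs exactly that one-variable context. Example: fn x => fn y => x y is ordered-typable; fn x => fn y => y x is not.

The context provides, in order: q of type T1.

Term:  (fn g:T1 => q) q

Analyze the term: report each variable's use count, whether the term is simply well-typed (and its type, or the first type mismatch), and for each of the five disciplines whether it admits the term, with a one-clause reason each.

variable uses: q ×2, g (λ-bound) ×0
uses in reading order: q, q
typing: well-typed at T1
ordered: ✗ — needs contraction — q ×2; unused: g — weakening required
linear: ✗ — needs contraction — q ×2; unused: g — weakening required
affine: ✗ — needs contraction — q ×2
relevant: ✗ — unused: g — weakening required
unrestricted: ✓ — type-checks (T1) and nothing is barred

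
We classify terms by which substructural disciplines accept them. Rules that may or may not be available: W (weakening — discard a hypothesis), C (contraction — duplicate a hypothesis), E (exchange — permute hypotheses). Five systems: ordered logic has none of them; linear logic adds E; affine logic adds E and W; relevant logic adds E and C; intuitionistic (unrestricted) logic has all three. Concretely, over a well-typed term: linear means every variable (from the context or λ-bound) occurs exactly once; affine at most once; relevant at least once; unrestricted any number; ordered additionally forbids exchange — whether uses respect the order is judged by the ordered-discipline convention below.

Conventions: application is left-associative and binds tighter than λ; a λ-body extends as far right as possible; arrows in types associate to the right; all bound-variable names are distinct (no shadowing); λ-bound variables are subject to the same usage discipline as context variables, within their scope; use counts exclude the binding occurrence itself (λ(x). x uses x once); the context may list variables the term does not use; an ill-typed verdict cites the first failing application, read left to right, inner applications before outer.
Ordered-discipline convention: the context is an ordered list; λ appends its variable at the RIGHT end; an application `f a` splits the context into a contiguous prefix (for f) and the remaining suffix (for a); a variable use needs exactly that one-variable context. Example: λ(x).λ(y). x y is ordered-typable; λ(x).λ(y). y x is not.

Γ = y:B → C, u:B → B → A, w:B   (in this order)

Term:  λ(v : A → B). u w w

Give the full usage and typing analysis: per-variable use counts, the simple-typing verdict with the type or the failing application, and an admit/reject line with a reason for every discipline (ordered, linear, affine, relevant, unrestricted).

counts: y: 0×; u: 1×; w: 2×; v (λ-bound): 0×
uses in reading order: u, w, w
typing: well-typed — term : (A → B) → A
ordered: ✗ — w ×2 used more than once (contraction); unused: y, v — weakening required
linear: ✗ — w ×2 used more than once (contraction); unused: y, v — weakening required
affine: ✗ — w ×2 used more than once (contraction)
relevant: ✗ — unused: y, v — weakening required
unrestricted: ✓ — typability at (A → B) → A is all that's needed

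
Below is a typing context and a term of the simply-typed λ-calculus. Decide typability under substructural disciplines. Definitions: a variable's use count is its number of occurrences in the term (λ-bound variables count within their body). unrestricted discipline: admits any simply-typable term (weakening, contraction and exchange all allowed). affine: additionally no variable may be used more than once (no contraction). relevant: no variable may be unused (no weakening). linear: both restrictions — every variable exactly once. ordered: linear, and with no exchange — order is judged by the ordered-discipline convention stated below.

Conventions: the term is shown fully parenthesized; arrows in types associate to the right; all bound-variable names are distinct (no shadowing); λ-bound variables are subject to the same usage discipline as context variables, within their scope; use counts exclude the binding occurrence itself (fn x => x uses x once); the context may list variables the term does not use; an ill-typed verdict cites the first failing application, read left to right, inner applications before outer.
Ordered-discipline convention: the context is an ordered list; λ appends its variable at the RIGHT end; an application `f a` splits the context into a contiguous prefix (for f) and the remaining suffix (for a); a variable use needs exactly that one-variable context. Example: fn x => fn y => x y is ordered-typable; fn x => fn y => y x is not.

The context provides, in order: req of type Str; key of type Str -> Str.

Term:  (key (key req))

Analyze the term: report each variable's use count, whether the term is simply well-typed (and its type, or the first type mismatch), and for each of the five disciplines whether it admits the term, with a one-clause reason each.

variable uses: req: 1×; key: 2×
order of uses: key, key, req
typing: well-typed — term : Str
ordered ✗ (uses contraction: key ×2)
linear ✗ (uses contraction: key ×2)
affine ✗ (uses contraction: key ×2)
relevant ✓ (at least one use each (req, key))
unrestricted ✓ (type-checks (Str) and nothing is barred)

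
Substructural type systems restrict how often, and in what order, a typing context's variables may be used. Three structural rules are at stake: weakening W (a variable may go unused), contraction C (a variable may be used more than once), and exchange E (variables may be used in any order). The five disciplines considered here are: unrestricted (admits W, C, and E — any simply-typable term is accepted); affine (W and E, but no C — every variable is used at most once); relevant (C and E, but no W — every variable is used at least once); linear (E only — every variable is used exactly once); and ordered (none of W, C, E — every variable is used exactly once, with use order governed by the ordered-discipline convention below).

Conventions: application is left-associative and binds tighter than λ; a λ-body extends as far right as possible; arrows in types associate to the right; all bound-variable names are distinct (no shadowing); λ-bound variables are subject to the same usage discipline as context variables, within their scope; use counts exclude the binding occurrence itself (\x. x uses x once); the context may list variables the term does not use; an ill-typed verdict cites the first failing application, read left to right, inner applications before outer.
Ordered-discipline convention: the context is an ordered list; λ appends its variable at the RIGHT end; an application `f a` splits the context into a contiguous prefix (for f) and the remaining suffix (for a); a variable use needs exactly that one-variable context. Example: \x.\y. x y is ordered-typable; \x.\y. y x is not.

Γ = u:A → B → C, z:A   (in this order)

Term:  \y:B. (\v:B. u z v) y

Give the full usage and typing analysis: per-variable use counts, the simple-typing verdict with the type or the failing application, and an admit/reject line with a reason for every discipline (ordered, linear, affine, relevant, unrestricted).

variable uses: u=1, z=1, y (λ-bound)=1, v (λ-bound)=1
use order (left to right): u, z, v, y
typing: well-typed at B → C
ordered: ✓ — u, z, y, v: once each, no exchange needed
linear: ✓ — single use per variable (u, z, y, v)
affine: ✓ — u, z, y, v: no repeats, contraction unneeded
relevant: ✓ — every one of u, z, y, v appears
unrestricted: ✓ — well-typed at B → C; no restrictions here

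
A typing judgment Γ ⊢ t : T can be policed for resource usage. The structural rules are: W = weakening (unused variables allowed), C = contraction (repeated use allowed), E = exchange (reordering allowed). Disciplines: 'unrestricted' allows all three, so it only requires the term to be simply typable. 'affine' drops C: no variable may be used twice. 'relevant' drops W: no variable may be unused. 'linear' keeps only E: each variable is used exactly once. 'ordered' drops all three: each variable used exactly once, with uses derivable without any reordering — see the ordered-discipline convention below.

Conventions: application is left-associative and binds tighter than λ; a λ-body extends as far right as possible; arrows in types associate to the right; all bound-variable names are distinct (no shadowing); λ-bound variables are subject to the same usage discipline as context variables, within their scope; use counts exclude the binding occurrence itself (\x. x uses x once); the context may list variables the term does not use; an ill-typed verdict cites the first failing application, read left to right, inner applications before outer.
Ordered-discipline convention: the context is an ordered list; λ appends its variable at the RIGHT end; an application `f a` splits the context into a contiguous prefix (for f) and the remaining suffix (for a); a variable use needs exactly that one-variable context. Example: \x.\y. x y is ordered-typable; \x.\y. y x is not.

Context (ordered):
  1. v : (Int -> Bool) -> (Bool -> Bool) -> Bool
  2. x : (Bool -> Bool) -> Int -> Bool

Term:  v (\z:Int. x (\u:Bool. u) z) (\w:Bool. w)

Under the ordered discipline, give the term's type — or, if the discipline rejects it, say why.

term : Bool
usage: v: 1, x: 1, z (bound): 1, u (bound): 1, w (bound): 1
left-to-right use order: v, x, u, z, w
typing: well-typed — term : Bool
all disciplines: ordered ✓; linear ✓; affine ✓; relevant ✓; unrestricted ✓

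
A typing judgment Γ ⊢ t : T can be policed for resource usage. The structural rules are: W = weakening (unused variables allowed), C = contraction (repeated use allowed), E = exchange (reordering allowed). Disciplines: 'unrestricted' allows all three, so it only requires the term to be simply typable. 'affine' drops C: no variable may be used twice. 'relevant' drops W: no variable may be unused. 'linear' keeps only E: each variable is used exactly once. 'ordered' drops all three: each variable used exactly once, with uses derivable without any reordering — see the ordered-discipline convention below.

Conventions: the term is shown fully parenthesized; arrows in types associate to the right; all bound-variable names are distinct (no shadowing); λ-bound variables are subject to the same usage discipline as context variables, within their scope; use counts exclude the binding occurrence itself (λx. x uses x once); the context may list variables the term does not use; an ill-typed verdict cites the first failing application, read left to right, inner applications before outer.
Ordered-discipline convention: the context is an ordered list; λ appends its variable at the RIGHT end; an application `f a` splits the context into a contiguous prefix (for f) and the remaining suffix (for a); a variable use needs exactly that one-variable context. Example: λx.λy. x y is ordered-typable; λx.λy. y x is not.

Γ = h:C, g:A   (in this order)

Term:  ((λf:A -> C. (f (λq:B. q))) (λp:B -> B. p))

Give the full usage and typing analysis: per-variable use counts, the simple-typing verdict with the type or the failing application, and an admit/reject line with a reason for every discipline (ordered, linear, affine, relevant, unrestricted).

variable uses: h=0, g=0, f (λ-bound)=1, q (λ-bound)=1, p (λ-bound)=1
uses in reading order: f, q, p
typing: ill-typed: an argument B -> B mismatches the expected A
ordered ✗ (the type mismatch rejects it)
linear ✗ (not simply typable)
affine ✗ (fails simple typing)
relevant ✗ (a type mismatch blocks all five)
unrestricted ✗ (the type mismatch rejects it)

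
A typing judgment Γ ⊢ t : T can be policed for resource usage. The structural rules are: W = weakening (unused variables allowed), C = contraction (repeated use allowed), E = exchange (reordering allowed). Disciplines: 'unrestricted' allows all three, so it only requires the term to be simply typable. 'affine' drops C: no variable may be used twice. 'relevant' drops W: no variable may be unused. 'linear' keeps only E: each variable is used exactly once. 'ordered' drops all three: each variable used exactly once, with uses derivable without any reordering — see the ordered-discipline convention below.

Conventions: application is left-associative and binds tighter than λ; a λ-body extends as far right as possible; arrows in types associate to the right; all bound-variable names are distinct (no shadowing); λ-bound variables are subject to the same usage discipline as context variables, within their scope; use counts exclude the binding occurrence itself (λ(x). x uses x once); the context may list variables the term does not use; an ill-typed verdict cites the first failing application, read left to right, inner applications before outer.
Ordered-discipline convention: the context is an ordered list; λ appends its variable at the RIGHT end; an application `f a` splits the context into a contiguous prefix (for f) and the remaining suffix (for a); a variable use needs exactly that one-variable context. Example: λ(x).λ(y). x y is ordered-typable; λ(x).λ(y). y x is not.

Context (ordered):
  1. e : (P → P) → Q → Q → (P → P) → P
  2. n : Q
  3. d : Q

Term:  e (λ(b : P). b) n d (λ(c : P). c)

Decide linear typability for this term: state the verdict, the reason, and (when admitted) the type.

yes — each of e, n, d, b, c used exactly once; term : P
usage: e: 1, n: 1, d: 1, b (bound): 1, c (bound): 1
use order (left to right): e, b, n, d, c
typing: well-typed — term : P
all disciplines: ordered ✓ · linear ✓ · affine ✓ · relevant ✓ · unrestricted ✓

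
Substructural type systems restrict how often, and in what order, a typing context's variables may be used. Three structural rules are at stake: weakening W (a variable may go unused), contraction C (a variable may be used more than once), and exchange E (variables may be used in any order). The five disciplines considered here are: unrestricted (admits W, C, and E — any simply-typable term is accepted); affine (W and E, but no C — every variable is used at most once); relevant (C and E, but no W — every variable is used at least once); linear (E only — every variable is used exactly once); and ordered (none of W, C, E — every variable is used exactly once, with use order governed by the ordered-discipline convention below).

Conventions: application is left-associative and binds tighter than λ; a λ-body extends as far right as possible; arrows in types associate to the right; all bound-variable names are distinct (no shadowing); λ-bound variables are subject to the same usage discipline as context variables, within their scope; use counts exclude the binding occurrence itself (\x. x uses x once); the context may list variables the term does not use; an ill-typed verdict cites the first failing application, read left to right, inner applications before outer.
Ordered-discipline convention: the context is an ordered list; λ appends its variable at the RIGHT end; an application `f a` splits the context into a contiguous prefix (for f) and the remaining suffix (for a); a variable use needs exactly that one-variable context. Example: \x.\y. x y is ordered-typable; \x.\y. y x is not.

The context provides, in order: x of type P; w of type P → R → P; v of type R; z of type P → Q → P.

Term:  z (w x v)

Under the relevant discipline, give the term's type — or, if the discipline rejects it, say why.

term : Q → P
usage: x=1; w=1; v=1; z=1
use order (left to right): z, w, x, v
typing: well-typed at Q → P
per-discipline verdicts: ordered ✗ | linear ✓ | affine ✓ | relevant ✓ | unrestricted ✓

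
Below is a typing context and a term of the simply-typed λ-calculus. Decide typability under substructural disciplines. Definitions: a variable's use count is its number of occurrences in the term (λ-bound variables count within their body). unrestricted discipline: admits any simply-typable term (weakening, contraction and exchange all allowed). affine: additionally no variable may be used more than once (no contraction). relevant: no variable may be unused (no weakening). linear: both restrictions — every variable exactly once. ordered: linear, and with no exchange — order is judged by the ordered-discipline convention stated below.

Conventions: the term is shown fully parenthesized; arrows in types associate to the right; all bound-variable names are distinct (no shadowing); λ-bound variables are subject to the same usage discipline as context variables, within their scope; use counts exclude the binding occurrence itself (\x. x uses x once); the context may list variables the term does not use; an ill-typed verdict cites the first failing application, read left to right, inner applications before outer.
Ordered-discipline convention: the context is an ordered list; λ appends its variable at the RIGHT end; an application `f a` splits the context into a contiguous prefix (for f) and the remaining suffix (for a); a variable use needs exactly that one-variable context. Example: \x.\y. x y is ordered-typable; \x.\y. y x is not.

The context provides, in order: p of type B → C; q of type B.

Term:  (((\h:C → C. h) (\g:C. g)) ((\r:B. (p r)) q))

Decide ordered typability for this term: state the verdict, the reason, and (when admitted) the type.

yes — p, q, h, g, r: once each, no exchange needed; term : C
use counts: p: 1×; q: 1×; h [bound]: 1×; g [bound]: 1×; r [bound]: 1×
use order (left to right): h, g, p, r, q
typing: well-typed — term : C
per-discipline verdicts: ordered ✓; linear ✓; affine ✓; relevant ✓; unrestricted ✓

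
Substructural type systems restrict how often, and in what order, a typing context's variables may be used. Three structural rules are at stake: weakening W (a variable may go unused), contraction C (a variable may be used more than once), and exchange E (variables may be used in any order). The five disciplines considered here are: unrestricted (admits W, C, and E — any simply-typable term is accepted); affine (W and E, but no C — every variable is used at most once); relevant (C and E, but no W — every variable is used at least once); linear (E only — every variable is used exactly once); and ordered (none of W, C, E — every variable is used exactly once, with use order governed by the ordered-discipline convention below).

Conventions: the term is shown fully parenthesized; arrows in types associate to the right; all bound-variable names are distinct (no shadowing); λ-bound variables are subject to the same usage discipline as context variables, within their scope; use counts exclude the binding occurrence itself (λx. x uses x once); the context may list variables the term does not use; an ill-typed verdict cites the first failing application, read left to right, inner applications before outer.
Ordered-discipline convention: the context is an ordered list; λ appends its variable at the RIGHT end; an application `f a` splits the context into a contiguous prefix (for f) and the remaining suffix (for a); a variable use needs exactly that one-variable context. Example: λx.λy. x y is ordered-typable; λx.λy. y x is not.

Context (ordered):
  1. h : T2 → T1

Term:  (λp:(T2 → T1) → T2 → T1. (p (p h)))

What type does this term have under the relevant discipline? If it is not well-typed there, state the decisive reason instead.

term : ((T2 → T1) → T2 → T1) → T2 → T1
usage: h=1, p (λ-bound)=2
use order (left to right): p, p, h
typing: well-typed — term : ((T2 → T1) → T2 → T1) → T2 → T1
across the five disciplines: ordered ✗ | linear ✗ | affine ✗ | relevant ✓ | unrestricted ✓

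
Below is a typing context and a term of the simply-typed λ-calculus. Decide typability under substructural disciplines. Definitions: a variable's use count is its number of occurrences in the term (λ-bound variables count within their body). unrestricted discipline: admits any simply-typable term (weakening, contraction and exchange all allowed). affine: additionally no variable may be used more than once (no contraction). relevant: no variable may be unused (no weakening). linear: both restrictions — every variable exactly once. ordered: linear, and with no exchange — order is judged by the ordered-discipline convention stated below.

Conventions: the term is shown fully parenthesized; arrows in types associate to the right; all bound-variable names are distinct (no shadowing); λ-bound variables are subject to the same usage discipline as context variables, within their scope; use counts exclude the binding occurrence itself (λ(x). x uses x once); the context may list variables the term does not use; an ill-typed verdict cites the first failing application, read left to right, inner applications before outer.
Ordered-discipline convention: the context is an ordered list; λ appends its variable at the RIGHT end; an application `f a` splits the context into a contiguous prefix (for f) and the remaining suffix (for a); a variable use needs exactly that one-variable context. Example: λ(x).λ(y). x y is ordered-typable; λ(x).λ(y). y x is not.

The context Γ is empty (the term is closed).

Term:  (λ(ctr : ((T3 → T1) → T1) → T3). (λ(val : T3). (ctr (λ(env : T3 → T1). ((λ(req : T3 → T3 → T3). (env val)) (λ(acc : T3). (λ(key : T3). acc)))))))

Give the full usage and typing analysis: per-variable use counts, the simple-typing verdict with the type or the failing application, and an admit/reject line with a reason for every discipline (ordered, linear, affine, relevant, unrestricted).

usage: ctr (bound)=1, val (bound)=1, env (bound)=1, req (bound)=0, acc (bound)=1, key (bound)=0
uses in reading order: ctr, env, val, acc
typing: well-typed at (((T3 → T1) → T1) → T3) → T3 → T3
ordered: ✗ — needs weakening: req, key unused
linear: ✗ — needs weakening: req, key unused
affine: ✓ — none of ctr, val, env, req, acc, key used more than once
relevant: ✗ — needs weakening: req, key unused
unrestricted: ✓ — simply typable at (((T3 → T1) → T1) → T3) → T3 → T3; W, C, E all held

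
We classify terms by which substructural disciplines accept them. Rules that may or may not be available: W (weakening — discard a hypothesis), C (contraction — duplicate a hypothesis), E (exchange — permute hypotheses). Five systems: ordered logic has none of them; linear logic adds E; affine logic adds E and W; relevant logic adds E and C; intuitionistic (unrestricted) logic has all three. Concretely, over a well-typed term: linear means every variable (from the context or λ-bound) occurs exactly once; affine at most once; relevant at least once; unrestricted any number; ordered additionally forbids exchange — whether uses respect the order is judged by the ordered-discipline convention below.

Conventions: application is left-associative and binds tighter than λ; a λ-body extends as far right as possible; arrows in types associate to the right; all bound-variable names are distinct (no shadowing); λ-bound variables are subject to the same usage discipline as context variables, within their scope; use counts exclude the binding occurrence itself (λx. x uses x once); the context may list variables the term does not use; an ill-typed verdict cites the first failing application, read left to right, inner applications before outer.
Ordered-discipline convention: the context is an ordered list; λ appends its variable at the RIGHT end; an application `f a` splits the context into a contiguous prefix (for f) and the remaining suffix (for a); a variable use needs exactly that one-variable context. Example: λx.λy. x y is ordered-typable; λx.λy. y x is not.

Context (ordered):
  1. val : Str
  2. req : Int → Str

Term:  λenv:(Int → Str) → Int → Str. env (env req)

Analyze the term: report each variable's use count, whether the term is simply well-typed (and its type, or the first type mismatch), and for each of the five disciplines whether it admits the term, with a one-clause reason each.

counts: val: 0; req: 1; env (bound): 2
use order (left to right): env, env, req
typing: well-typed — term : ((Int → Str) → Int → Str) → Int → Str
ordered: ✗ — repeated use of env ×2; val left unused
linear: ✗ — repeated use of env ×2; val left unused
affine: ✗ — repeated use of env ×2
relevant: ✗ — val left unused
unrestricted: ✓ — well-typed at ((Int → Str) → Int → Str) → Int → Str; no restrictions here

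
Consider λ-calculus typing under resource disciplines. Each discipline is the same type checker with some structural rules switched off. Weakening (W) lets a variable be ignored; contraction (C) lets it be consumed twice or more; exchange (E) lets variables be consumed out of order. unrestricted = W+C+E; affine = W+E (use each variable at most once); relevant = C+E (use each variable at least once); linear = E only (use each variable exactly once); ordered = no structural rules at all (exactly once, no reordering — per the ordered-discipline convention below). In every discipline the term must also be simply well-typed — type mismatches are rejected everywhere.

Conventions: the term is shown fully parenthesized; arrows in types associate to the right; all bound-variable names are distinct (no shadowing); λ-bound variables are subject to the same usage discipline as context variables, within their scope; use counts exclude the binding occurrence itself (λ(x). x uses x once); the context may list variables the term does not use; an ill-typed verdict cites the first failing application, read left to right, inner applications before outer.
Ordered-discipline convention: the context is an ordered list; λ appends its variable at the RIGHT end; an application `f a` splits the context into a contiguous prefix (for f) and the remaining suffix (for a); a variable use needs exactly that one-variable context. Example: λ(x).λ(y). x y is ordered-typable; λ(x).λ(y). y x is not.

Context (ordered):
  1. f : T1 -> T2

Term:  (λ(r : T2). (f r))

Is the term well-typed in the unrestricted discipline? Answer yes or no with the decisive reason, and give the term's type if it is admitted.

no — not simply typable
use counts: f=1; r (λ-bound)=1
order of uses: f, r
typing: ill-typed: argument of type T2 where T1 is required
per-discipline verdicts: ordered ✗; linear ✗; affine ✗; relevant ✗; unrestricted ✗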